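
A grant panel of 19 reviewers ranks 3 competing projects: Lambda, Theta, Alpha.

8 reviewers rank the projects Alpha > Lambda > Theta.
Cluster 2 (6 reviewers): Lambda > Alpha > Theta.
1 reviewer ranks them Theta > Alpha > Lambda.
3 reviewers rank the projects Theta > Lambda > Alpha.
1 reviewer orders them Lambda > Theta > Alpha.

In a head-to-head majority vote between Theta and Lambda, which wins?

Ballots ranking Theta above Lambda: 1 + 3 = 4.
Ballots ranking Lambda above Theta: 19 − 4 = 15.
Lambda wins the head-to-head 15–4.

Lambda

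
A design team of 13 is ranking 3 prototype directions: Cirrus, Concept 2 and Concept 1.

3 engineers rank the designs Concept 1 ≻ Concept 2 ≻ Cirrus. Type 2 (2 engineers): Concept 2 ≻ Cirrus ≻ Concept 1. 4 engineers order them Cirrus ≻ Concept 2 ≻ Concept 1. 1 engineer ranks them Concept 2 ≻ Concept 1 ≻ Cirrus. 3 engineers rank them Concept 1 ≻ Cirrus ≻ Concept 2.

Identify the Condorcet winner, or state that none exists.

none

Check each pair by majority over 13 ballots:
Cirrus vs Concept 2: Cirrus, 7–6.
Cirrus–Concept 1: Concept 1 7–6.
Concept 2 vs Concept 1: Concept 2, 7–6.
Every design loses at least once (Cirrus loses to Concept 1; Concept 2 loses to Cirrus; Concept 1 loses to Concept 2). The majority relation contains the cycle Cirrus beats Concept 2 beats Concept 1 beats Cirrus, so there is no Condorcet winner.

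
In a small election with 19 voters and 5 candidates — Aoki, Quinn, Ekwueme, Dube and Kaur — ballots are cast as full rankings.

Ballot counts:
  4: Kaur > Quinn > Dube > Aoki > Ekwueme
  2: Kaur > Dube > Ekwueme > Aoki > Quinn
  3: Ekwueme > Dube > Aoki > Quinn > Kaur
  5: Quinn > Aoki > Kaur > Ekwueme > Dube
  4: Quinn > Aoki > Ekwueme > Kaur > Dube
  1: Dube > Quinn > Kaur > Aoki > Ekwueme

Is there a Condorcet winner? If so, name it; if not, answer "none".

Head-to-head results (19 voters):
Aoki vs Quinn: 2+3 = 5 for Aoki, 14 for Quinn — Quinn by 14–5.
Aoki vs Ekwueme: 14 to 5, Aoki.
Aoki vs Dube: 9 to 10, Dube.
Aoki vs Kaur: Aoki is ranked higher on 3+5+4 = 12 ballots, Kaur on 7. Aoki wins 12–7.
Quinn vs Ekwueme: Quinn preferred on 4+5+4+1 = 14 ballots; Quinn wins 14–5.
Quinn vs Dube: 4+5+4 = 13 for Quinn, 6 for Dube — Quinn by 13–6.
Quinn vs Kaur: Quinn is ranked higher on 3+5+4+1 = 13 ballots, Kaur on 6. Quinn wins 13–6.
Ekwueme vs Dube: 12 to 7, Ekwueme.
Ekwueme vs Kaur: Ekwueme preferred on 3+4 = 7 ballots; Kaur wins 12–7.
Dube vs Kaur: 3+1 = 4 for Dube, 15 for Kaur — Kaur by 15–4.
Quinn defeats every rival head-to-head and is the Condorcet winner.

Quinn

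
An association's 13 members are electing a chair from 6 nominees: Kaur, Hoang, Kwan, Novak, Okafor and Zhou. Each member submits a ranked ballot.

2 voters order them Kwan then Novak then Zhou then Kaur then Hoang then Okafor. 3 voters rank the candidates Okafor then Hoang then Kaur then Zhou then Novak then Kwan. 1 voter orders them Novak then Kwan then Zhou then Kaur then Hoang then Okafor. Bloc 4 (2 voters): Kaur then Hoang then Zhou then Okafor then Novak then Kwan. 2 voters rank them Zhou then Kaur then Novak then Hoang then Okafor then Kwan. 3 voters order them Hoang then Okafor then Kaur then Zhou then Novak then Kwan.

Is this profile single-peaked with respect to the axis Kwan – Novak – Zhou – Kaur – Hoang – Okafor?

Axis positions: Kwan=1, Novak=2, Zhou=3, Kaur=4, Hoang=5, Okafor=6.
Bloc 1 (peak Kwan at position 1): ranking walks positions 1-2-3-4-5-6, expanding outward from the peak — single-peaked.
Bloc 2 (peak Okafor at position 6): ranking walks positions 6-5-4-3-2-1, expanding outward from the peak — single-peaked.
Bloc 3 (peak Novak at position 2): ranking walks positions 2-1-3-4-5-6, expanding outward from the peak — single-peaked.
Bloc 4 (peak Kaur at position 4): ranking walks positions 4-5-3-6-2-1, expanding outward from the peak — single-peaked.
Bloc 5 (peak Zhou at position 3): ranking walks positions 3-4-2-5-6-1, expanding outward from the peak — single-peaked.
Bloc 6 (peak Hoang at position 5): ranking walks positions 5-6-4-3-2-1, expanding outward from the peak — single-peaked.
Every ranking is single-peaked on this axis.

yes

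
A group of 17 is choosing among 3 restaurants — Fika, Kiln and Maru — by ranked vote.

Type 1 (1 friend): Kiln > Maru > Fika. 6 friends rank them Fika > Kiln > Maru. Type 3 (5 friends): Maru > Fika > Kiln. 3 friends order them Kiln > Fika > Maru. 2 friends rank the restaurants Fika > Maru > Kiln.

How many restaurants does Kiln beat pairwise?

1

Kiln against each rival (17 friends):
Kiln vs Fika: Kiln preferred on 1+3 = 4 ballots; Fika wins 13–4.
Kiln vs Maru: Kiln, 10–7.
Kiln beats Maru; loses to Fika — 1 pairwise win.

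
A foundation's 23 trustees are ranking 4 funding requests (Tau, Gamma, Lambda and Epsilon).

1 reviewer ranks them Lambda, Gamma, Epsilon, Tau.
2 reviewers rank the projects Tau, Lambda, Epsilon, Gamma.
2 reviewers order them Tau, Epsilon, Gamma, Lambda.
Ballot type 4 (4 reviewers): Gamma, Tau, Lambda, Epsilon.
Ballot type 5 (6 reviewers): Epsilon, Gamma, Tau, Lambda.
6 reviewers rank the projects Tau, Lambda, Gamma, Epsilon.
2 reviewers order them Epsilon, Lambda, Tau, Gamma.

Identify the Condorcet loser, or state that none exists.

Head-to-head results (23 reviewers):
Tau vs Gamma: Tau wins 12–11.
Tau vs Lambda: Tau, 20–3.
Tau vs Epsilon: Tau wins 14–9.
Gamma vs Lambda: Gamma, 12–11.
Gamma vs Epsilon: Gamma preferred on 1+4+6 = 11 ballots; Epsilon wins 12–11.
Lambda vs Epsilon: Lambda, 13–10.
Every project wins at least one matchup (Tau beats Gamma; Gamma beats Lambda; Lambda beats Epsilon; Epsilon beats Gamma), so there is no Condorcet loser.

none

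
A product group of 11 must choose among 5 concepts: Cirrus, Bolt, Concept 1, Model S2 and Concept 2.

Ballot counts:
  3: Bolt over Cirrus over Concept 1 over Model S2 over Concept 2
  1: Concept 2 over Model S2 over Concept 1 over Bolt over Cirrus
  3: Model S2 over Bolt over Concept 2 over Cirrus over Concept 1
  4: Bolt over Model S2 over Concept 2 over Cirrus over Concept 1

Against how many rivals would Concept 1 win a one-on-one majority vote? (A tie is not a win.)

Concept 1 against each rival (11 engineers):
Concept 1 vs Cirrus: Cirrus, 10–1.
Concept 1 vs Bolt: Bolt wins 10–1.
Concept 1 vs Model S2: Concept 1 preferred on 3 ballots; Model S2 wins 8–3.
Concept 1 vs Concept 2: Concept 2 wins 8–3.
Concept 1 beats no one; loses to Cirrus, Bolt, Model S2, Concept 2 — 0 pairwise wins.

0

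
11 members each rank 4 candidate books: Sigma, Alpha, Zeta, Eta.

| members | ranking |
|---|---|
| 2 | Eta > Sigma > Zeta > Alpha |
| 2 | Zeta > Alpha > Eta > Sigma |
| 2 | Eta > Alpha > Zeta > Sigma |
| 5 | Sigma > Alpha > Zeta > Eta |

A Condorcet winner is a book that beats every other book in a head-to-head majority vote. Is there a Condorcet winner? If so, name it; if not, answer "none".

Pairwise majorities:
Sigma vs Alpha: Sigma is ranked higher on 2+5 = 7 ballots, Alpha on 4. Sigma wins 7–4.
Sigma vs Zeta: Sigma preferred on 2+5 = 7 ballots; Sigma wins 7–4.
Sigma vs Eta: 5 for Sigma, 6 for Eta — Eta by 6–5.
Alpha vs Zeta: 2+5 = 7 for Alpha, 4 for Zeta — Alpha by 7–4.
Alpha vs Eta: Alpha preferred on 2+5 = 7 ballots; Alpha wins 7–4.
Zeta vs Eta: 7 to 4, Zeta.
Every book loses at least once (Sigma loses to Eta; Alpha loses to Sigma; Zeta loses to Sigma; Eta loses to Alpha). The majority relation contains the cycle Sigma > Alpha > Eta > Sigma, so there is no Condorcet winner.

none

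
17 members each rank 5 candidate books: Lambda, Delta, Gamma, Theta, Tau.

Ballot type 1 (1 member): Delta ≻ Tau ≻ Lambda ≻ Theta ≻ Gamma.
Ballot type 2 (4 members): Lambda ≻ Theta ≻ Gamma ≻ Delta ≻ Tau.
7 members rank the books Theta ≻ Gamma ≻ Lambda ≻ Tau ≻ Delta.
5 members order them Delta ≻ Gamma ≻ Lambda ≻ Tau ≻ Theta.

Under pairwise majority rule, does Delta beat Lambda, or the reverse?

Ballots ranking Delta above Lambda: 1 + 5 = 6.
Ballots ranking Lambda above Delta: 17 − 6 = 11.
Lambda wins the head-to-head 11–6.

Lambda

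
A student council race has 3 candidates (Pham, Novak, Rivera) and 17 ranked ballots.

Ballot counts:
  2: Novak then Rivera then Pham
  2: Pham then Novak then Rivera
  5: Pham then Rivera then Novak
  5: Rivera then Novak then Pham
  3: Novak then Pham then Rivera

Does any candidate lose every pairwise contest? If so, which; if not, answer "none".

none

Pairwise majorities:
Pham vs Novak: Novak wins 10–7.
Pham vs Rivera: 2+5+3 = 10 for Pham, 7 for Rivera — Pham by 10–7.
Novak vs Rivera: 2+2+3 = 7 for Novak, 10 for Rivera — Rivera by 10–7.
Each candidate has at least one pairwise win (Pham beats Rivera; Novak beats Pham; Rivera beats Novak) — no Condorcet loser.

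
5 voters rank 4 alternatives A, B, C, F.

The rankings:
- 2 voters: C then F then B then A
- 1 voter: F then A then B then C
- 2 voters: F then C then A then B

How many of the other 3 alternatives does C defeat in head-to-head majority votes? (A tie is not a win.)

2

C against each rival (5 voters):
C vs A: C is ranked higher on 2+2 = 4 ballots, A on 1. C wins 4–1.
C vs B: C, 4–1.
C vs F: C is ranked higher on 2 ballots, F on 3. F wins 3–2.
C beats A, B; loses to F — 2 pairwise wins.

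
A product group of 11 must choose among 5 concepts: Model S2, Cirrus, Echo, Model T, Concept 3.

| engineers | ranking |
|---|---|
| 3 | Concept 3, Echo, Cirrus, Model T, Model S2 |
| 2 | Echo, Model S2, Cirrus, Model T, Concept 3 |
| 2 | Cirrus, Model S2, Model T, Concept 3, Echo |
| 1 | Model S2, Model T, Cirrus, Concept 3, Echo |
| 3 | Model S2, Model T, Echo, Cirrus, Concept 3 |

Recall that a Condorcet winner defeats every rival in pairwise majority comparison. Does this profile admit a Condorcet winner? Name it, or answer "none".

Pairwise majorities:
Model S2–Cirrus: Model S2 6–5.
Model S2 vs Echo: Model S2, 6–5.
Model S2 vs Model T: 2+2+1+3 = 8 for Model S2, 3 for Model T — Model S2 by 8–3.
Model S2 vs Concept 3: Model S2 wins 8–3.
Cirrus–Echo: Echo 8–3.
Cirrus–Model T: Cirrus 7–4.
Cirrus vs Concept 3: Cirrus, 8–3.
Echo vs Model T: Echo preferred on 3+2 = 5 ballots; Model T wins 6–5.
Echo vs Concept 3: Concept 3 wins 6–5.
Model T vs Concept 3: Model T is ranked higher on 2+2+1+3 = 8 ballots, Concept 3 on 3. Model T wins 8–3.
Model S2 beats each of Cirrus, Echo, Model T, Concept 3 — Model S2 is the Condorcet winner.

Model S2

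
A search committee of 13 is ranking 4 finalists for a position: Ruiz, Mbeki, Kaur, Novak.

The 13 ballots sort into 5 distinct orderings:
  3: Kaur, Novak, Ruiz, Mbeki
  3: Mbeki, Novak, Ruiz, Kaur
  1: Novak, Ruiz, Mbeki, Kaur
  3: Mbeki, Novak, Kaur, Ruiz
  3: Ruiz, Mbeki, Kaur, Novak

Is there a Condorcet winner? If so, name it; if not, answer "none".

Head-to-head results (13 committee members):
Ruiz vs Mbeki: Ruiz preferred on 3+1+3 = 7 ballots; Ruiz wins 7–6.
Ruiz vs Kaur: Ruiz preferred on 3+1+3 = 7 ballots; Ruiz wins 7–6.
Ruiz vs Novak: 3 to 10, Novak.
Mbeki vs Kaur: Mbeki is ranked higher on 3+1+3+3 = 10 ballots, Kaur on 3. Mbeki wins 10–3.
Mbeki vs Novak: Mbeki preferred on 3+3+3 = 9 ballots; Mbeki wins 9–4.
Kaur vs Novak: 6 to 7, Novak.
Every candidate loses at least once (Ruiz loses to Novak; Mbeki loses to Ruiz; Kaur loses to Ruiz; Novak loses to Mbeki). The majority relation contains the cycle Ruiz > Mbeki > Novak > Ruiz, so there is no Condorcet winner.

none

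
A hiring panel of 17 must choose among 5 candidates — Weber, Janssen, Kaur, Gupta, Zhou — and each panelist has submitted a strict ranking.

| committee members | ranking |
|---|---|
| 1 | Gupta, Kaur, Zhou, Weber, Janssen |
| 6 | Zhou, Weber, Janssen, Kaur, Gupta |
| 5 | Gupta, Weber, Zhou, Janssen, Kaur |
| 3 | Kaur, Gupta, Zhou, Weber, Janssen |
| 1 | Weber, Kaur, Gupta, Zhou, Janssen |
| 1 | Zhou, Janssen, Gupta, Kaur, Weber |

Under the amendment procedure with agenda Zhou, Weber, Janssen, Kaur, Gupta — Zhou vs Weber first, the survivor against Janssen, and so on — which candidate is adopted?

Gupta

Round 1: Zhou vs Weber — 11–6, Zhou advances.
Round 2: Zhou vs Janssen — 17–0, Zhou advances.
Round 3: Zhou vs Kaur — 12–5, Zhou advances.
Round 4: Zhou vs Gupta — 7–10, Gupta advances.
Gupta survives the agenda.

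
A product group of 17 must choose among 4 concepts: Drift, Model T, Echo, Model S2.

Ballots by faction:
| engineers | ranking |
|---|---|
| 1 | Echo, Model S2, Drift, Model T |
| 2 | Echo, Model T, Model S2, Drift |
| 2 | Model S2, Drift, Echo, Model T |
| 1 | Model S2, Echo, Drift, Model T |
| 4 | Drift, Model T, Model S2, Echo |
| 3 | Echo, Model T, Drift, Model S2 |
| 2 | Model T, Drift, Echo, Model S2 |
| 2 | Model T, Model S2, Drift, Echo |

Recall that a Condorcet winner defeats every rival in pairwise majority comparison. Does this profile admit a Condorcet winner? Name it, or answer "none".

none

Head-to-head results (17 engineers):
Drift vs Model T: 8 to 9, Model T.
Drift vs Echo: 2+4+2+2 = 10 for Drift, 7 for Echo — Drift by 10–7.
Drift vs Model S2: Drift is ranked higher on 4+3+2 = 9 ballots, Model S2 on 8. Drift wins 9–8.
Model T vs Echo: Model T preferred on 4+2+2 = 8 ballots; Echo wins 9–8.
Model T vs Model S2: 13 to 4, Model T.
Echo vs Model S2: Echo is ranked higher on 1+2+3+2 = 8 ballots, Model S2 on 9. Model S2 wins 9–8.
Every design loses at least once (Drift loses to Model T; Model T loses to Echo; Echo loses to Drift; Model S2 loses to Drift). The majority relation contains the cycle Drift → Echo → Model T → Drift, so there is no Condorcet winner.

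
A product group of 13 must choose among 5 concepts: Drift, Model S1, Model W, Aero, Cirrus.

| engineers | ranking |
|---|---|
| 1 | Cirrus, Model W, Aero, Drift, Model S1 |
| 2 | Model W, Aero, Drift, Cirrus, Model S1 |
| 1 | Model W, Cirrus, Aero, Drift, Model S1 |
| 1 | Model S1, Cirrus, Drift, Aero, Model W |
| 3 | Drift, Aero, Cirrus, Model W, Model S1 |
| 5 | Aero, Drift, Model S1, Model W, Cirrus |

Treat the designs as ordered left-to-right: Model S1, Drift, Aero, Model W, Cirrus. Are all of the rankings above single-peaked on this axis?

no

Axis positions: Model S1=1, Drift=2, Aero=3, Model W=4, Cirrus=5.
Type 1 (peak Cirrus at position 5): ranking walks positions 5-4-3-2-1, expanding outward from the peak — single-peaked.
Type 2 (peak Model W at position 4): ranking walks positions 4-3-2-5-1, expanding outward from the peak — single-peaked.
Type 3 (peak Model W at position 4): ranking walks positions 4-5-3-2-1, expanding outward from the peak — single-peaked.
Type 4: ranking walks positions 1-5-2-3-4; Cirrus is ranked above Drift even though Drift lies between Cirrus and the peak Model S1 on the axis — preferences dip and rise again. Not single-peaked.
Type 5: ranking walks positions 2-3-5-4-1; Cirrus is ranked above Model W even though Model W lies between Cirrus and the peak Drift on the axis — preferences dip and rise again. Not single-peaked.
Type 6 (peak Aero at position 3): ranking walks positions 3-2-1-4-5, expanding outward from the peak — single-peaked.
Type 4 violates single-peakedness, so the profile is not single-peaked on this axis.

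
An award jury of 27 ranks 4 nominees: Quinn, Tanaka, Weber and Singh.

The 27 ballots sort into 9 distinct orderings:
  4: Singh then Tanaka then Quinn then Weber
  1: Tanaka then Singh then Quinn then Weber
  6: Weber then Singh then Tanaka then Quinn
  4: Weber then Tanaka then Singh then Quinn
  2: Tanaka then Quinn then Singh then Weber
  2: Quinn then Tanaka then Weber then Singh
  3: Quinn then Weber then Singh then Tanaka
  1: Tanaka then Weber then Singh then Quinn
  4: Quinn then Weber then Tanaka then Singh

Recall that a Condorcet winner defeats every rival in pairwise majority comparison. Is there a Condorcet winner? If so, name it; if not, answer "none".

none

Check each pair by majority over 27 ballots:
Quinn vs Tanaka: Tanaka wins 18–9.
Quinn vs Weber: Quinn wins 16–11.
Quinn–Singh: Singh 16–11.
Tanaka vs Weber: Weber, 17–10.
Tanaka vs Singh: Tanaka, 14–13.
Weber–Singh: Weber 20–7.
Each nominee drops at least one matchup (Quinn loses to Tanaka; Tanaka loses to Weber; Weber loses to Quinn; Singh loses to Tanaka); the cycle Quinn → Weber → Tanaka → Quinn rules out a Condorcet winner.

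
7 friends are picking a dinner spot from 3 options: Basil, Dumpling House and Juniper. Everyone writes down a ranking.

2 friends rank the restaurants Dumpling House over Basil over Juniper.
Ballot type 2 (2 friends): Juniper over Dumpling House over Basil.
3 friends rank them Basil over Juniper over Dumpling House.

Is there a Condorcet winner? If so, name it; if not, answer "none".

Head-to-head results (7 friends):
Basil vs Dumpling House: Basil is ranked higher on 3 ballots, Dumpling House on 4. Dumpling House wins 4–3.
Basil vs Juniper: 2+3 = 5 for Basil, 2 for Juniper — Basil by 5–2.
Dumpling House vs Juniper: 2 for Dumpling House, 5 for Juniper — Juniper by 5–2.
Each restaurant drops at least one matchup (Basil loses to Dumpling House; Dumpling House loses to Juniper; Juniper loses to Basil); the cycle Basil → Juniper → Dumpling House → Basil rules out a Condorcet winner.

none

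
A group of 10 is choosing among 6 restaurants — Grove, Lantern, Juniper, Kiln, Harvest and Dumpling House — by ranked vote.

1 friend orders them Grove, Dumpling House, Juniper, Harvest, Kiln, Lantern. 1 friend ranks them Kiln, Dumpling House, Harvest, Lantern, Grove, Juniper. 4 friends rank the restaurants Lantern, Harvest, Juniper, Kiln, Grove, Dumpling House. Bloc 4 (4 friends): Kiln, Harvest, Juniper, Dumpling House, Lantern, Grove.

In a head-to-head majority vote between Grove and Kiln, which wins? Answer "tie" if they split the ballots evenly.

Ballots ranking Grove above Kiln: 1.
Ballots ranking Kiln above Grove: 10 − 1 = 9.
Kiln wins the head-to-head 9–1.

Kiln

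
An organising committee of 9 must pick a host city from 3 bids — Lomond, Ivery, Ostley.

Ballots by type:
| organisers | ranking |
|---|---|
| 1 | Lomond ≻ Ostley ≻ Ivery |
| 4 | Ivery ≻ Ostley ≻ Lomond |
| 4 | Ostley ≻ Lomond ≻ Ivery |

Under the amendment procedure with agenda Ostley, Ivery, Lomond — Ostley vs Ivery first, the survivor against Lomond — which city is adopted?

Ostley

Round 1: Ostley vs Ivery — 5–4, Ostley advances.
Round 2: Ostley vs Lomond — 8–1, Ostley advances.
The agenda winner is Ostley.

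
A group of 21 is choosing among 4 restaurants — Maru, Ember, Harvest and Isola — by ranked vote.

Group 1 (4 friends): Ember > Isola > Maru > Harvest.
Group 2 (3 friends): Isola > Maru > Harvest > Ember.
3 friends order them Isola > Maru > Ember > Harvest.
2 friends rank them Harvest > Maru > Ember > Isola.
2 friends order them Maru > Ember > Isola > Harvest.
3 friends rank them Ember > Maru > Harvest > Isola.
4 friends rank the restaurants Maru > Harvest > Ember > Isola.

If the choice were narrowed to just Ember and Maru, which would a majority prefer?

Maru

Ballots ranking Ember above Maru: 4 + 3 = 7.
Ballots ranking Maru above Ember: 21 − 7 = 14.
Maru wins the head-to-head 14–7.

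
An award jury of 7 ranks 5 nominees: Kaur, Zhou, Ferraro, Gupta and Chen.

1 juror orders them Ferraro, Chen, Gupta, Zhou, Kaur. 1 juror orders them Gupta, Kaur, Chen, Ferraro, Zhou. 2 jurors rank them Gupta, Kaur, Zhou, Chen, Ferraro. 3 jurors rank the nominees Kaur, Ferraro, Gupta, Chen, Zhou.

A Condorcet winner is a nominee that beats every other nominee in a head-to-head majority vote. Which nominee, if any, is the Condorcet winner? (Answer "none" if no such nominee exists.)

Check each pair by majority over 7 ballots:
Kaur vs Zhou: Kaur wins 6–1.
Kaur vs Ferraro: Kaur, 6–1.
Kaur vs Gupta: Gupta wins 4–3.
Kaur–Chen: Kaur 6–1.
Zhou–Ferraro: Ferraro 5–2.
Zhou–Gupta: Gupta 7–0.
Zhou vs Chen: Chen wins 5–2.
Ferraro vs Gupta: Ferraro, 4–3.
Ferraro vs Chen: Ferraro, 4–3.
Gupta–Chen: Gupta 6–1.
Every nominee loses at least once (Kaur loses to Gupta; Zhou loses to Kaur; Ferraro loses to Kaur; Gupta loses to Ferraro; Chen loses to Kaur). The majority relation contains the cycle Kaur > Ferraro > Gupta > Kaur, so there is no Condorcet winner.

none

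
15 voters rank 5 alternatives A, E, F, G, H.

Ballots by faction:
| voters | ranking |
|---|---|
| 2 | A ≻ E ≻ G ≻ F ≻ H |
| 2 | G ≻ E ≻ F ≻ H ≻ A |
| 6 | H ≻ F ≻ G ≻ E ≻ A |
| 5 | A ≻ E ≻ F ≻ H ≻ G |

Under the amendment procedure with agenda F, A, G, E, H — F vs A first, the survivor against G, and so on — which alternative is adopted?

E

Round 1: F vs A — 8–7, F advances.
Round 2: F vs G — 11–4, F advances.
Round 3: F vs E — 6–9, E advances.
Round 4: E vs H — 9–6, E advances.
E survives the agenda.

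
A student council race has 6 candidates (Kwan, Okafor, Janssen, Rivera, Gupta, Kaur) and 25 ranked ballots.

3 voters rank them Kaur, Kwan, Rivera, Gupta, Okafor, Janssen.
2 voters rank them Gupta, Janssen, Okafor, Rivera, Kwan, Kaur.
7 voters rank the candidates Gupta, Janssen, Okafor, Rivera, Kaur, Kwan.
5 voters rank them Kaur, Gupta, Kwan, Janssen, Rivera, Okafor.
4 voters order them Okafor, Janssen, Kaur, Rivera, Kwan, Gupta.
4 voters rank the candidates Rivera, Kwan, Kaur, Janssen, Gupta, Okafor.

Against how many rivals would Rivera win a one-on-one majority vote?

2

Rivera against each rival (25 voters):
Rivera vs Kwan: 17 to 8, Rivera.
Rivera vs Okafor: Okafor, 13–12.
Rivera vs Janssen: 3+4 = 7 for Rivera, 18 for Janssen — Janssen by 18–7.
Rivera vs Gupta: Gupta, 14–11.
Rivera vs Kaur: Rivera preferred on 2+7+4 = 13 ballots; Rivera wins 13–12.
Rivera beats Kwan, Kaur; loses to Okafor, Janssen, Gupta — 2 pairwise wins.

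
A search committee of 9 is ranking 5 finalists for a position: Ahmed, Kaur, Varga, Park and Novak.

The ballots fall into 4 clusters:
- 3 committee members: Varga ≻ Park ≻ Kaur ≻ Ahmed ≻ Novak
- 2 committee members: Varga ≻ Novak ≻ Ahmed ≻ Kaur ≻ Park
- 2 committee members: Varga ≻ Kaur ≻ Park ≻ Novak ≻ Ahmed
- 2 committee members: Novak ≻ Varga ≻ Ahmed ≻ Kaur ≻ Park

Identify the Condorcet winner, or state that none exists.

Varga

Head-to-head results (9 committee members):
Ahmed vs Kaur: Kaur wins 5–4.
Ahmed vs Varga: Varga wins 9–0.
Ahmed vs Park: Park wins 5–4.
Ahmed vs Novak: Novak, 6–3.
Kaur vs Varga: Kaur preferred on 0 ballots; Varga wins 9–0.
Kaur vs Park: Kaur wins 6–3.
Kaur vs Novak: 3+2 = 5 for Kaur, 4 for Novak — Kaur by 5–4.
Varga vs Park: Varga, 9–0.
Varga vs Novak: 7 to 2, Varga.
Park vs Novak: Park wins 5–4.
Varga beats each of Ahmed, Kaur, Park, Novak — Varga is the Condorcet winner.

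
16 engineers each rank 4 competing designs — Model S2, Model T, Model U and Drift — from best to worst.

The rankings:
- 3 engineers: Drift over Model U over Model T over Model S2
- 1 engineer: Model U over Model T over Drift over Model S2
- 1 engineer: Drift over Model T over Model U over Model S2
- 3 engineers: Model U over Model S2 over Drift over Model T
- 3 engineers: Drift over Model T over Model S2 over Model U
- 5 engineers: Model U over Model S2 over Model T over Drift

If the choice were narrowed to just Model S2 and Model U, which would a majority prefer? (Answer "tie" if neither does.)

Ballots ranking Model S2 above Model U: 3.
Ballots ranking Model U above Model S2: 16 − 3 = 13.
Model U wins the head-to-head 13–3.

Model U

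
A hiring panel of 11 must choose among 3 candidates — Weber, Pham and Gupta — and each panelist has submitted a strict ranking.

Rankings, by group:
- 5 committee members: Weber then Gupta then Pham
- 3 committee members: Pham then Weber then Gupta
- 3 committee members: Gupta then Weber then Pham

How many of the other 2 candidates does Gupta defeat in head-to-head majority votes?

1

Gupta against each rival (11 committee members):
Gupta vs Weber: Gupta preferred on 3 ballots; Weber wins 8–3.
Gupta vs Pham: Gupta, 8–3.
Gupta beats Pham; loses to Weber — 1 pairwise win.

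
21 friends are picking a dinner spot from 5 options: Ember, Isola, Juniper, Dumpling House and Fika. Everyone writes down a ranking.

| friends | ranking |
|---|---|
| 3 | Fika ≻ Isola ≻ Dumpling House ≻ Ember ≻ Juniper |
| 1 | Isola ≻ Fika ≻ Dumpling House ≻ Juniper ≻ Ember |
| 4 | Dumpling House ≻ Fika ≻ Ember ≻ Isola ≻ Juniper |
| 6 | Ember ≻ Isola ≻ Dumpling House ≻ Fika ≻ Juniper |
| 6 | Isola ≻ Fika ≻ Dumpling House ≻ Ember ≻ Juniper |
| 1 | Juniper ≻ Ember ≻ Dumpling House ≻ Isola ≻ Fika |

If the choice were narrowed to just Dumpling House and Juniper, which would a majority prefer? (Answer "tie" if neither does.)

Ballots ranking Dumpling House above Juniper: 3 + 1 + 4 + 6 + 6 = 20.
Ballots ranking Juniper above Dumpling House: 21 − 20 = 1.
Dumpling House wins the head-to-head 20–1.

Dumpling House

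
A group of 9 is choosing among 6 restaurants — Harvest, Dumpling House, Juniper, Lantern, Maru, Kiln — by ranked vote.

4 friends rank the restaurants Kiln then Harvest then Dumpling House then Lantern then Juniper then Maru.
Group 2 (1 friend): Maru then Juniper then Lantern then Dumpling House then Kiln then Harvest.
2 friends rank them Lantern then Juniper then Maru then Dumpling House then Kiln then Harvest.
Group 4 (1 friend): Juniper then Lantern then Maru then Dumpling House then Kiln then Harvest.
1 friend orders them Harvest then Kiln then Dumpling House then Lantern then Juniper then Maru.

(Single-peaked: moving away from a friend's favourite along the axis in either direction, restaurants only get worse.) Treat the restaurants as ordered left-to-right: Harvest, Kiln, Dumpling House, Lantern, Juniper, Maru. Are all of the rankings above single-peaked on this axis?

Axis positions: Harvest=1, Kiln=2, Dumpling House=3, Lantern=4, Juniper=5, Maru=6.
Group 1 (peak Kiln at position 2): ranking walks positions 2-1-3-4-5-6, expanding outward from the peak — single-peaked.
Group 2 (peak Maru at position 6): ranking walks positions 6-5-4-3-2-1, expanding outward from the peak — single-peaked.
Group 3 (peak Lantern at position 4): ranking walks positions 4-5-6-3-2-1, expanding outward from the peak — single-peaked.
Group 4 (peak Juniper at position 5): ranking walks positions 5-4-6-3-2-1, expanding outward from the peak — single-peaked.
Group 5 (peak Harvest at position 1): ranking walks positions 1-2-3-4-5-6, expanding outward from the peak — single-peaked.
Every ranking is single-peaked on this axis.

yes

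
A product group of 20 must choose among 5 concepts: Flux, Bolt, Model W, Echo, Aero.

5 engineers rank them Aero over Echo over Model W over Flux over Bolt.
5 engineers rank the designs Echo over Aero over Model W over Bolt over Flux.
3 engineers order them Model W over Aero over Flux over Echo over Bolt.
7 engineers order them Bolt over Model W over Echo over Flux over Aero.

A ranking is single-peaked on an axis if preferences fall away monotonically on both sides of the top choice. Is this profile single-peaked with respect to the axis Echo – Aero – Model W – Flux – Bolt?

no

Axis positions: Echo=1, Aero=2, Model W=3, Flux=4, Bolt=5.
Faction 1 (peak Aero at position 2): ranking walks positions 2-1-3-4-5, expanding outward from the peak — single-peaked.
Faction 2: ranking walks positions 1-2-3-5-4; Bolt is ranked above Flux even though Flux lies between Bolt and the peak Echo on the axis — preferences dip and rise again. Not single-peaked.
Faction 3 (peak Model W at position 3): ranking walks positions 3-2-4-1-5, expanding outward from the peak — single-peaked.
Faction 4: ranking walks positions 5-3-1-4-2; Model W is ranked above Flux even though Flux lies between Model W and the peak Bolt on the axis — preferences dip and rise again. Not single-peaked.
Faction 2 violates single-peakedness, so the profile is not single-peaked on this axis.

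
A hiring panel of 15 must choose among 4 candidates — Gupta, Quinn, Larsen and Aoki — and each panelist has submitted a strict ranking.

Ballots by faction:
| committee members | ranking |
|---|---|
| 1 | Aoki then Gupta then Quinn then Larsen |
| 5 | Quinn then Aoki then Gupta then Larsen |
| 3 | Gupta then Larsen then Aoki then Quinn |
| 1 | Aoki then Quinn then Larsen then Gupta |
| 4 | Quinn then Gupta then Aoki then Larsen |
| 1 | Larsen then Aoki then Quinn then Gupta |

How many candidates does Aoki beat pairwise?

2

Aoki against each rival (15 committee members):
Aoki vs Gupta: Aoki, 8–7.
Aoki vs Quinn: 6 to 9, Quinn.
Aoki vs Larsen: 1+5+1+4 = 11 for Aoki, 4 for Larsen — Aoki by 11–4.
Aoki beats Gupta, Larsen; loses to Quinn — 2 pairwise wins.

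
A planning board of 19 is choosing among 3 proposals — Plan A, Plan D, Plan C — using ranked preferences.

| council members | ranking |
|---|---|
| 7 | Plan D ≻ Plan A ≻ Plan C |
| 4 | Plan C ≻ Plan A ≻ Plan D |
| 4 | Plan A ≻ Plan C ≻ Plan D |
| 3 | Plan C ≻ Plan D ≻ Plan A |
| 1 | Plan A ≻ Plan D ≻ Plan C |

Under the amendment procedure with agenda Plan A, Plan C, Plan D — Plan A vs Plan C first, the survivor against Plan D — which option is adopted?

Round 1: Plan A vs Plan C — 12–7, Plan A advances.
Round 2: Plan A vs Plan D — 9–10, Plan D advances.
Plan D survives the agenda.

Plan D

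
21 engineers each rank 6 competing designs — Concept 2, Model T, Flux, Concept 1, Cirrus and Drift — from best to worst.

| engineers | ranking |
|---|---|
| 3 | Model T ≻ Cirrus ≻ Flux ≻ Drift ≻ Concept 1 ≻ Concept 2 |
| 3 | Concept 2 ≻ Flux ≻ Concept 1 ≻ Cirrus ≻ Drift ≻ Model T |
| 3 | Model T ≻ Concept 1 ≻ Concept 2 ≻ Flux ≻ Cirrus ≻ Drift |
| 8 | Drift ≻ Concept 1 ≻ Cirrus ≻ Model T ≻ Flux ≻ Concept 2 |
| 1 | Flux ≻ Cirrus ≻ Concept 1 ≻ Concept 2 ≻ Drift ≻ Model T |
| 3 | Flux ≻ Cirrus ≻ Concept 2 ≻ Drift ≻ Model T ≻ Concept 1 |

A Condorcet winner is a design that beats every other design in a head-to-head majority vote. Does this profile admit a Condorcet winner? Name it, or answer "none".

Check each pair by majority over 21 ballots:
Concept 2 vs Model T: Model T, 14–7.
Concept 2 vs Flux: Flux wins 15–6.
Concept 2 vs Concept 1: Concept 1, 15–6.
Concept 2 vs Cirrus: Cirrus, 15–6.
Concept 2–Drift: Drift 11–10.
Model T vs Flux: Model T wins 14–7.
Model T vs Concept 1: Concept 1, 12–9.
Model T–Cirrus: Cirrus 15–6.
Model T vs Drift: Drift wins 15–6.
Flux–Concept 1: Concept 1 11–10.
Flux vs Cirrus: Cirrus, 11–10.
Flux vs Drift: Flux wins 13–8.
Concept 1 vs Cirrus: Concept 1, 14–7.
Concept 1 vs Drift: Drift, 14–7.
Cirrus vs Drift: Cirrus wins 13–8.
No design is unbeaten: Concept 2 loses to Model T; Model T loses to Concept 1; Flux loses to Model T; Concept 1 loses to Drift; Cirrus loses to Concept 1; Drift loses to Flux. In particular Model T > Flux > Drift > Model T is a majority cycle — no Condorcet winner exists.

none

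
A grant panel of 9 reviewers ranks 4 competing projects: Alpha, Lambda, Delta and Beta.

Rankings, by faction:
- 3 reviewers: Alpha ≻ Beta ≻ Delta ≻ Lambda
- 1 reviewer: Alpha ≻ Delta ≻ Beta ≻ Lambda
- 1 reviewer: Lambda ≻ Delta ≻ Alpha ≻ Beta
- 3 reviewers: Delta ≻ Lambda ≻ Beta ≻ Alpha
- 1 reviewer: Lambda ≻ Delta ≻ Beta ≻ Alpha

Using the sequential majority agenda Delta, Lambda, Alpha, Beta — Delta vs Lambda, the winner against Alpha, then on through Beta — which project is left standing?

Delta

Round 1: Delta vs Lambda — 7–2, Delta advances.
Round 2: Delta vs Alpha — 5–4, Delta advances.
Round 3: Delta vs Beta — 6–3, Delta advances.
Delta survives the agenda.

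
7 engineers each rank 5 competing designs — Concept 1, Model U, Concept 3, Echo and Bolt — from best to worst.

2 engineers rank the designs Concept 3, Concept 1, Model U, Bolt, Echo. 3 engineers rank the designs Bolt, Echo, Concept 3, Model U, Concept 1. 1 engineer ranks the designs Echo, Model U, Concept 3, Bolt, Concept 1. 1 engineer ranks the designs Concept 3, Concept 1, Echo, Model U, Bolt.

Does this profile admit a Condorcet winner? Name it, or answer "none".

none

Pairwise majorities:
Concept 1 vs Model U: Concept 1 is ranked higher on 2+1 = 3 ballots, Model U on 4. Model U wins 4–3.
Concept 1 vs Concept 3: Concept 1 is ranked higher on 0 ballots, Concept 3 on 7. Concept 3 wins 7–0.
Concept 1 vs Echo: 2+1 = 3 for Concept 1, 4 for Echo — Echo by 4–3.
Concept 1 vs Bolt: 3 to 4, Bolt.
Model U vs Concept 3: Model U is ranked higher on 1 ballot, Concept 3 on 6. Concept 3 wins 6–1.
Model U vs Echo: 2 for Model U, 5 for Echo — Echo by 5–2.
Model U vs Bolt: Model U preferred on 2+1+1 = 4 ballots; Model U wins 4–3.
Concept 3 vs Echo: 3 to 4, Echo.
Concept 3 vs Bolt: Concept 3 is ranked higher on 2+1+1 = 4 ballots, Bolt on 3. Concept 3 wins 4–3.
Echo vs Bolt: 1+1 = 2 for Echo, 5 for Bolt — Bolt by 5–2.
Every design loses at least once (Concept 1 loses to Model U; Model U loses to Concept 3; Concept 3 loses to Echo; Echo loses to Bolt; Bolt loses to Model U). The majority relation contains the cycle Model U → Bolt → Echo → Model U, so there is no Condorcet winner.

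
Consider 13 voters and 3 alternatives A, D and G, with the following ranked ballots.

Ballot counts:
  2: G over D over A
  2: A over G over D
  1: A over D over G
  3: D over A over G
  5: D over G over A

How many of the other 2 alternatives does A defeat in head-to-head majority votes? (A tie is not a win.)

A against each rival (13 voters):
A vs D: A is ranked higher on 2+1 = 3 ballots, D on 10. D wins 10–3.
A vs G: 6 to 7, G.
A beats no one; loses to D, G — 0 pairwise wins.

0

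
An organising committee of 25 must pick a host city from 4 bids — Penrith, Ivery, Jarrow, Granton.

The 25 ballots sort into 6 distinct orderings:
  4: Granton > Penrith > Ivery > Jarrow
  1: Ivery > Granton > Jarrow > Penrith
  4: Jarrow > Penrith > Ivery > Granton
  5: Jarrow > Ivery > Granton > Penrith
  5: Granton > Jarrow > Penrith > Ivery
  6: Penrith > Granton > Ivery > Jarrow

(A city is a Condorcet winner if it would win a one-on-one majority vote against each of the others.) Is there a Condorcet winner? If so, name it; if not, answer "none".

Check each pair by majority over 25 ballots:
Penrith vs Ivery: Penrith preferred on 4+4+5+6 = 19 ballots; Penrith wins 19–6.
Penrith vs Jarrow: 4+6 = 10 for Penrith, 15 for Jarrow — Jarrow by 15–10.
Penrith vs Granton: 4+6 = 10 for Penrith, 15 for Granton — Granton by 15–10.
Ivery vs Jarrow: 11 to 14, Jarrow.
Ivery vs Granton: Ivery preferred on 1+4+5 = 10 ballots; Granton wins 15–10.
Jarrow vs Granton: Jarrow is ranked higher on 4+5 = 9 ballots, Granton on 16. Granton wins 16–9.
Granton beats each of Penrith, Ivery, Jarrow — Granton is the Condorcet winner.

Granton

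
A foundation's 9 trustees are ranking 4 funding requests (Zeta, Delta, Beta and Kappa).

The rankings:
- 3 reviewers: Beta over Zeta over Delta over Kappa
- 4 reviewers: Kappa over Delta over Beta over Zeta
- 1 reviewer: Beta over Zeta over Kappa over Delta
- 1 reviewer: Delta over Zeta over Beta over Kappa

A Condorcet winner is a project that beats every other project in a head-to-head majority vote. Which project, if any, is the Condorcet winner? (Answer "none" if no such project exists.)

Pairwise majorities:
Zeta–Delta: Delta 5–4.
Zeta vs Beta: Beta wins 8–1.
Zeta vs Kappa: Zeta wins 5–4.
Delta vs Beta: Delta wins 5–4.
Delta–Kappa: Kappa 5–4.
Beta–Kappa: Beta 5–4.
No project is unbeaten: Zeta loses to Delta; Delta loses to Kappa; Beta loses to Delta; Kappa loses to Zeta. In particular Zeta > Kappa > Delta > Zeta is a majority cycle — no Condorcet winner exists.

none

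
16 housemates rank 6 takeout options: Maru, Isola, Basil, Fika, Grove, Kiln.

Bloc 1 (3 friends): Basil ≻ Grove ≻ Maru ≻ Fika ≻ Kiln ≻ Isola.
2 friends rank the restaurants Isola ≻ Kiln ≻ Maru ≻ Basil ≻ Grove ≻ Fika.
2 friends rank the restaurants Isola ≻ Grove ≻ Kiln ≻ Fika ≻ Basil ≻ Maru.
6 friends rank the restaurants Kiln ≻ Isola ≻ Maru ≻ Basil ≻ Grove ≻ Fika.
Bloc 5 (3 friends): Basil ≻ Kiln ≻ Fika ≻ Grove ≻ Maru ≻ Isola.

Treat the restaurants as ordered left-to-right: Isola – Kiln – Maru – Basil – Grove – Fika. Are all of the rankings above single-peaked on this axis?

no

Axis positions: Isola=1, Kiln=2, Maru=3, Basil=4, Grove=5, Fika=6.
Bloc 1 (peak Basil at position 4): ranking walks positions 4-5-3-6-2-1, expanding outward from the peak — single-peaked.
Bloc 2 (peak Isola at position 1): ranking walks positions 1-2-3-4-5-6, expanding outward from the peak — single-peaked.
Bloc 3: ranking walks positions 1-5-2-6-4-3; Grove is ranked above Kiln even though Kiln lies between Grove and the peak Isola on the axis — preferences dip and rise again. Not single-peaked.
Bloc 4 (peak Kiln at position 2): ranking walks positions 2-1-3-4-5-6, expanding outward from the peak — single-peaked.
Bloc 5: ranking walks positions 4-2-6-5-3-1; Kiln is ranked above Maru even though Maru lies between Kiln and the peak Basil on the axis — preferences dip and rise again. Not single-peaked.
Bloc 3 violates single-peakedness, so the profile is not single-peaked on this axis.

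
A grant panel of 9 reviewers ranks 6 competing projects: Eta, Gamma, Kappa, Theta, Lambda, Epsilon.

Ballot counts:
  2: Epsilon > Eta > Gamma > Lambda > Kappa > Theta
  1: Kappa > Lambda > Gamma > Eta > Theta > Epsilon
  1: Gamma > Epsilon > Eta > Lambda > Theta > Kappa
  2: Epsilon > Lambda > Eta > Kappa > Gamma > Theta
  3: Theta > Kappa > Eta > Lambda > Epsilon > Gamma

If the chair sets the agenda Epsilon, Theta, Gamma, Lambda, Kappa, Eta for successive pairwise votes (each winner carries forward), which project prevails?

Round 1: Epsilon vs Theta — 5–4, Epsilon advances.
Round 2: Epsilon vs Gamma — 7–2, Epsilon advances.
Round 3: Epsilon vs Lambda — 5–4, Epsilon advances.
Round 4: Epsilon vs Kappa — 5–4, Epsilon advances.
Round 5: Epsilon vs Eta — 5–4, Epsilon advances.
The agenda winner is Epsilon.

Epsilon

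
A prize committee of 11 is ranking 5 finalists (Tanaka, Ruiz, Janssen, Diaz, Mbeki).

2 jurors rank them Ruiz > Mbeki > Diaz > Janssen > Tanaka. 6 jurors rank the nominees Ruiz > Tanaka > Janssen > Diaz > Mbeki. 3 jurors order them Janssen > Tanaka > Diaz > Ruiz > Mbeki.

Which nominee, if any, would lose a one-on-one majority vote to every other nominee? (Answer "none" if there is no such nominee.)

Mbeki

Head-to-head results (11 jurors):
Tanaka vs Ruiz: Ruiz, 8–3.
Tanaka–Janssen: Tanaka 6–5.
Tanaka vs Diaz: Tanaka is ranked higher on 6+3 = 9 ballots, Diaz on 2. Tanaka wins 9–2.
Tanaka vs Mbeki: Tanaka wins 9–2.
Ruiz vs Janssen: Ruiz, 8–3.
Ruiz vs Diaz: 8 to 3, Ruiz.
Ruiz vs Mbeki: Ruiz, 11–0.
Janssen–Diaz: Janssen 9–2.
Janssen vs Mbeki: Janssen, 9–2.
Diaz–Mbeki: Diaz 9–2.
Mbeki loses to every other nominee — it is the Condorcet loser.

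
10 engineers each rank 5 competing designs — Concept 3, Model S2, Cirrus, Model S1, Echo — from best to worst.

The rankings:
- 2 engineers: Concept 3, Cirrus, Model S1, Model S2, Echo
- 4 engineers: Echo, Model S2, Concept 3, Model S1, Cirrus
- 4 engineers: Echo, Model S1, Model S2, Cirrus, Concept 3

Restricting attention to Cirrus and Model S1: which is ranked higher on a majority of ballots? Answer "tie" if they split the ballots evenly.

Model S1

Ballots ranking Cirrus above Model S1: 2.
Ballots ranking Model S1 above Cirrus: 10 − 2 = 8.
Model S1 wins the head-to-head 8–2.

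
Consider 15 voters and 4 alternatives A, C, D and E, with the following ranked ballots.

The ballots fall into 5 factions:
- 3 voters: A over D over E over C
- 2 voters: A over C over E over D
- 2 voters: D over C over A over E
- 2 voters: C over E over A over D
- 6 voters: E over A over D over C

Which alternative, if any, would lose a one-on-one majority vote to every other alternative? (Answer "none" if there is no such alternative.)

Head-to-head results (15 voters):
A vs C: A, 11–4.
A vs D: A is ranked higher on 3+2+2+6 = 13 ballots, D on 2. A wins 13–2.
A–E: E 8–7.
C vs D: 2+2 = 4 for C, 11 for D — D by 11–4.
C vs E: E, 9–6.
D vs E: 3+2 = 5 for D, 10 for E — E by 10–5.
C loses to every other alternative — it is the Condorcet loser.

C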